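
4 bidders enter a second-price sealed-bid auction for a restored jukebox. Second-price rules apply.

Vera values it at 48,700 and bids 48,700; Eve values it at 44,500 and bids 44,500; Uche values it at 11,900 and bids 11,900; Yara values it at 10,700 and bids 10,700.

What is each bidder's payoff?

Vera 4,200, Eve 0, Uche 0, Yara 0.

Bids in descending order: Vera 48,700; Eve 44,500; Uche 11,900; Yara 10,700.
Vera has the top bid and wins; the price is the second-highest bid, 44,500.
Vera's payoff = 48,700 − 44,500 = 4,200. All other bidders lose, so their payoff is 0.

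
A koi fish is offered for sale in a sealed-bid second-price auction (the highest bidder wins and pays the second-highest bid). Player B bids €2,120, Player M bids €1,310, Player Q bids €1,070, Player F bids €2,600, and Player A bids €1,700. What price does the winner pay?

Price paid: €2,120.

Ranking the bids: Player F €2,600 > Player B €2,120 > Player A €1,700 > Player M €1,310 > Player Q €1,070.
Player F is the highest bidder, so Player F wins.
Under the second-price rule, the price is the second-highest bid: €2,120.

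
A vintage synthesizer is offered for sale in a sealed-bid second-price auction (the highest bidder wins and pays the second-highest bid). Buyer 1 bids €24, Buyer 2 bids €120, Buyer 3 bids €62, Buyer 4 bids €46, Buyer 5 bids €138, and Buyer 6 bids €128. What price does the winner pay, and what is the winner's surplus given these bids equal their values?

Sorted high to low: Buyer 5 €138 > Buyer 6 €128 > Buyer 2 €120 > Buyer 3 €62 > Buyer 4 €46 > Buyer 1 €24.
Buyer 5 is the highest bidder, so Buyer 5 wins.
Under the second-price rule, the price is the second-highest bid: €128.
Surplus = €138 − €128 = €10.

The winner pays €128 for a surplus of €10.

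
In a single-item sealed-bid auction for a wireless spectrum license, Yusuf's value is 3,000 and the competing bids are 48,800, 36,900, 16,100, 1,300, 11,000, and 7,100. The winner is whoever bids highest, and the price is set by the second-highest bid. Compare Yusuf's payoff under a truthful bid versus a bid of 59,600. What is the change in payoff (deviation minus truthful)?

Payoff change: -45,800.

The highest competing bid is 48,800.
Bidding truthfully at 3,000: the top bid is 48,800 (a rival), so Yusuf loses. Payoff = 0.
Bidding 59,600: Yusuf has the top bid, wins, and pays the second-highest bid 48,800. Payoff = 3,000 − 48,800 = -45,800.
Change = -45,800 − 0 = -45,800.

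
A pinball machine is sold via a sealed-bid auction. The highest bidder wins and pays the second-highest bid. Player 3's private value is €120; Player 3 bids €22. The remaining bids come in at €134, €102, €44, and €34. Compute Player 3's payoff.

Highest competing bid: €134.
Player 3's bid €22 is not the highest, so Player 3 loses, pays nothing, and earns zero payoff.

The bidder's payoff: €0.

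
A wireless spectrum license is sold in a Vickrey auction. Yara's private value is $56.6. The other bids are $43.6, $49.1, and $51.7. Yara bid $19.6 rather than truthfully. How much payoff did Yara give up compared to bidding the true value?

Payoff forgone: $4.9.

The highest competing bid is $51.7.
Bidding truthfully at $56.6: Yara has the top bid, wins, and pays the second-highest bid $51.7. Payoff = $56.6 − $51.7 = $4.9.
Bidding $19.6: the top bid is $51.7 (a rival), so Yara loses. Payoff = $0.0.
Regret = truthful payoff − actual payoff = $4.9 − $0.0 = $4.9.
This is the dominant-strategy logic: truthful bidding weakly beats any alternative.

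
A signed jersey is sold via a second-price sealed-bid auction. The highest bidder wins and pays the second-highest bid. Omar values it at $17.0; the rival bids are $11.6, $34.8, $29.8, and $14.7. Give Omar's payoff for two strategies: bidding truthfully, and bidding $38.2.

(a) $0.0  (b) -$17.8

The highest competing bid is $34.8.
Bidding truthfully at $17.0: the top bid is $34.8 (a rival), so Omar loses. Payoff = $0.0.
Bidding $38.2: Omar has the top bid, wins, and pays the second-highest bid $34.8. Payoff = $17.0 − $34.8 = -$17.8.
This is the dominant-strategy logic: truthful bidding weakly beats any alternative.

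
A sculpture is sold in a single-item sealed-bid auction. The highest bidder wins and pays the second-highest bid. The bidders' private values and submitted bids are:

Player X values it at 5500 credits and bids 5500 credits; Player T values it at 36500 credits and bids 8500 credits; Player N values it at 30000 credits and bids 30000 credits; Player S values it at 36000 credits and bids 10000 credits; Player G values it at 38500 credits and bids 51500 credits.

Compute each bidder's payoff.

Player X 0 credits, Player T 0 credits, Player N 0 credits, Player S 0 credits, Player G 8500 credits.

Ordered from highest: Player G 51500 credits, then Player N 30000 credits, then Player S 10000 credits, then Player T 8500 credits, then Player X 5500 credits.
Player G has the top bid and wins; the price is the second-highest bid, 30000 credits.
Player G's payoff = 38500 credits − 30000 credits = 8500 credits. All other bidders lose, so their payoff is 0.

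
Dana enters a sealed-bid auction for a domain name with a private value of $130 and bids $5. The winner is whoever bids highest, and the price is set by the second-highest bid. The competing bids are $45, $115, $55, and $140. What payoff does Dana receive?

Dana's payoff: $0.

Highest competing bid: $140.
Dana's bid $5 is not the highest, so Dana loses, pays nothing, and earns zero payoff.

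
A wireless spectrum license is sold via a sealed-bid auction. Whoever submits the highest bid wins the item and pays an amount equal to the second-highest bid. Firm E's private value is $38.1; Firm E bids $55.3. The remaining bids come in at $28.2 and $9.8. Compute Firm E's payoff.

Highest competing bid: $28.2.
Firm E's bid $55.3 is the highest overall, so Firm E wins and pays the second-highest bid, $28.2.
Payoff = value − price = $38.1 − $28.2 = $9.9.

$9.9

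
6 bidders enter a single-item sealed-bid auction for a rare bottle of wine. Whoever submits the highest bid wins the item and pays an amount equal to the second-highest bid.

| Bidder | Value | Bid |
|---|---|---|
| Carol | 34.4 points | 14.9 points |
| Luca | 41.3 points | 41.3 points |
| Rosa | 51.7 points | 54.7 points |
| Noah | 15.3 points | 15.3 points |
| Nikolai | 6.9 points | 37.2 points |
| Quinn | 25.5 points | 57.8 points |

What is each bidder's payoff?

Carol 0.0 points, Luca 0.0 points, Rosa 0.0 points, Noah 0.0 points, Nikolai 0.0 points, Quinn -29.2 points.

Ranking the bids: Quinn 57.8 points > Rosa 54.7 points > Luca 41.3 points > Nikolai 37.2 points > Noah 15.3 points > Carol 14.9 points.
Quinn has the top bid and wins; the price is the second-highest bid, 54.7 points.
Quinn's payoff = 25.5 points − 54.7 points = -29.2 points. All other bidders lose, so their payoff is 0.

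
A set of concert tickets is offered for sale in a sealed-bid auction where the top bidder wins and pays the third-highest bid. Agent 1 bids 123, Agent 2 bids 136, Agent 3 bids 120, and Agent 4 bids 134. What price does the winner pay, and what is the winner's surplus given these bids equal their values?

Bids in descending order: Agent 2 136, then Agent 4 134, then Agent 1 123, then Agent 3 120.
Agent 2 is the highest bidder, so Agent 2 wins.
Under the third-price rule, the price is the third-highest bid: 123.
Surplus = 136 − 123 = 13.

The winner pays 123 for a surplus of 13.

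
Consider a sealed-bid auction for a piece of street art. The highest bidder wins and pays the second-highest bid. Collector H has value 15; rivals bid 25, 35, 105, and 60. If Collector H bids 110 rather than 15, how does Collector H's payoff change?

Change in payoff: -90.

The highest competing bid is 105.
Bidding truthfully at 15: the top bid is 105 (a rival), so Collector H loses. Payoff = 0.
Bidding 110: Collector H has the top bid, wins, and pays the second-highest bid 105. Payoff = 15 − 105 = -90.
Change = -90 − 0 = -90.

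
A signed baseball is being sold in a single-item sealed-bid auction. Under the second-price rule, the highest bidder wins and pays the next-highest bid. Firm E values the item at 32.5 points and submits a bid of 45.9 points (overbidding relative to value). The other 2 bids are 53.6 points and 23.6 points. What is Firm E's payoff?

0.0 points

Highest competing bid: 53.6 points.
Firm E's bid 45.9 points is not the highest, so Firm E loses, pays nothing, and earns zero payoff.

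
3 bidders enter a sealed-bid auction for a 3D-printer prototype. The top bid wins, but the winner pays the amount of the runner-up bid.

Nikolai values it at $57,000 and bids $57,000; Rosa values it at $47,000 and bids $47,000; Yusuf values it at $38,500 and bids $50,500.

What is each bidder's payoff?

Nikolai $6,500, Rosa $0, Yusuf $0.

Bids in descending order: Nikolai $57,000, then Yusuf $50,500, then Rosa $47,000.
Nikolai has the top bid and wins; the price is the second-highest bid, $50,500.
Nikolai's payoff = $57,000 − $50,500 = $6,500. All other bidders lose, so their payoff is 0.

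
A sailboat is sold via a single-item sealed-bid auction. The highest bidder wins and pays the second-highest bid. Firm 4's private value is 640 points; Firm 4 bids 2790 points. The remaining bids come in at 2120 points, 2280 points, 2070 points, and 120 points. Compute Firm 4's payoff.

Highest competing bid: 2280 points.
Firm 4's bid 2790 points is the highest overall, so Firm 4 wins and pays the second-highest bid, 2280 points.
Payoff = value − price = 640 points − 2280 points = -1640 points.
Overbidding won the item at a price above value — truthful bidding would have avoided this loss.

-1640 points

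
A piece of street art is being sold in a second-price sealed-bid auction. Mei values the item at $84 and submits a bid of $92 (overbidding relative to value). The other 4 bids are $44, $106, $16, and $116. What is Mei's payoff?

$0

Highest competing bid: $116.
Mei's bid $92 is not the highest, so Mei loses, pays nothing, and earns zero payoff.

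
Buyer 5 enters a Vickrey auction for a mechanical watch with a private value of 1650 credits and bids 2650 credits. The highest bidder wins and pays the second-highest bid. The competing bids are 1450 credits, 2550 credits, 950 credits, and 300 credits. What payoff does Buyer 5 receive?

Highest competing bid: 2550 credits.
Buyer 5's bid 2650 credits is the highest overall, so Buyer 5 wins and pays the second-highest bid, 2550 credits.
Payoff = value − price = 1650 credits − 2550 credits = -900 credits.
Overbidding won the item at a price above value — truthful bidding would have avoided this loss.

The bidder's payoff: -900 credits.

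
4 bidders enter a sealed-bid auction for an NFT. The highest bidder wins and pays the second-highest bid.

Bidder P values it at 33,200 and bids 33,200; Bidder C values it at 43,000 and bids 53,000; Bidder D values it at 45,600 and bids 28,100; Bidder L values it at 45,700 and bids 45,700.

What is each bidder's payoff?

Payoffs: Bidder P 0, Bidder C -2,700, Bidder D 0, Bidder L 0.

Bids in descending order: Bidder C 53,000, then Bidder L 45,700, then Bidder P 33,200, then Bidder D 28,100.
Bidder C has the top bid and wins; the price is the second-highest bid, 45,700.
Bidder C's payoff = 43,000 − 45,700 = -2,700. All other bidders lose, so their payoff is 0.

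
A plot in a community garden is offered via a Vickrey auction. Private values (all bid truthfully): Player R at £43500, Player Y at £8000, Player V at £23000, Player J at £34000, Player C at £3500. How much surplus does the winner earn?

Bids in descending order: Player R £43500 > Player J £34000 > Player V £23000 > Player Y £8000 > Player C £3500.
Player R wins with the top bid and pays the second-highest, £34000.
Surplus = £43500 − £34000 = £9500.

Surplus = £9500.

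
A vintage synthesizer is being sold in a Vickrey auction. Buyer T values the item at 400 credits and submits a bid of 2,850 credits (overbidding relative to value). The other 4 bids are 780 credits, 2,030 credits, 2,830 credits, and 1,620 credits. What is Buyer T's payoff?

-2,430 credits

Highest competing bid: 2,830 credits.
Buyer T's bid 2,850 credits is the highest overall, so Buyer T wins and pays the second-highest bid, 2,830 credits.
Payoff = value − price = 400 credits − 2,830 credits = -2,430 credits.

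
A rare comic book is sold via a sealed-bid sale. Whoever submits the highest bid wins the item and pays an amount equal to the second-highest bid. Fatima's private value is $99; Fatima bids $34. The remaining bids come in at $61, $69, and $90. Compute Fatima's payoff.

Highest competing bid: $90.
Fatima's bid $34 is not the highest, so Fatima loses, pays nothing, and earns zero payoff.

$0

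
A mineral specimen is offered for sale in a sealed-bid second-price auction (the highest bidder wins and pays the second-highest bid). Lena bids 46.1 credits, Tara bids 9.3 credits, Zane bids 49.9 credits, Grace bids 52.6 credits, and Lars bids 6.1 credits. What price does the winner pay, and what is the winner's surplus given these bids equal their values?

Price 49.9 credits; surplus 2.7 credits.

Ranking the bids: Grace 52.6 credits, then Zane 49.9 credits, then Lena 46.1 credits, then Tara 9.3 credits, then Lars 6.1 credits.
Grace is the highest bidder, so Grace wins.
Under the second-price rule, the price is the second-highest bid: 49.9 credits.
Surplus = 52.6 credits − 49.9 credits = 2.7 credits.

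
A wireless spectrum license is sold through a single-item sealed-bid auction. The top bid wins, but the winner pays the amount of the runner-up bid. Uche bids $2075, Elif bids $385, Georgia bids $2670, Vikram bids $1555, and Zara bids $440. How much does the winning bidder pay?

Bids in descending order: Georgia $2670, then Uche $2075, then Vikram $1555, then Zara $440, then Elif $385.
Georgia has the highest bid, so Georgia wins.
The second-highest bid is $2075, so that is what Georgia pays.

The winner pays $2075.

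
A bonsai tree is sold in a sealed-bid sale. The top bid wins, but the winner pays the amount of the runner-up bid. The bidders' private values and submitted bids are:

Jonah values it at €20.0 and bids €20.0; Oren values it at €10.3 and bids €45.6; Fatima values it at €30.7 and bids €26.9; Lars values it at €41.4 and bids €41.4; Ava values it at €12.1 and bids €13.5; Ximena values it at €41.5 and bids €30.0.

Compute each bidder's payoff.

Ranking the bids: Oren €45.6; Lars €41.4; Ximena €30.0; Fatima €26.9; Jonah €20.0; Ava €13.5.
Oren has the top bid and wins; the price is the second-highest bid, €41.4.
Oren's payoff = €10.3 − €41.4 = -€31.1. All other bidders lose, so their payoff is 0.

Jonah €0.0, Oren -€31.1, Fatima €0.0, Lars €0.0, Ava €0.0, Ximena €0.0.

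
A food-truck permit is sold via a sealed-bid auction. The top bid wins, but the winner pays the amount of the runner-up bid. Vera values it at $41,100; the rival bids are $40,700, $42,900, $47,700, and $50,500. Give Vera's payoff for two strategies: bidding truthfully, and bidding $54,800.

The highest competing bid is $50,500.
Bidding truthfully at $41,100: the top bid is $50,500 (a rival), so Vera loses. Payoff = $0.
Bidding $54,800: Vera has the top bid, wins, and pays the second-highest bid $50,500. Payoff = $41,100 − $50,500 = -$9,400.
Deviating from a truthful bid can only lose payoff in a second-price auction — never gain.

(a) $0  (b) -$9,400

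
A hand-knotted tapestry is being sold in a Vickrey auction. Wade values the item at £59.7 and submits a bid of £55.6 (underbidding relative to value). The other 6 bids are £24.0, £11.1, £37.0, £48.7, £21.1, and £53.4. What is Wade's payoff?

Wade's payoff: £6.3.

Highest competing bid: £53.4.
Wade's bid £55.6 is the highest overall, so Wade wins and pays the second-highest bid, £53.4.
Payoff = value − price = £59.7 − £53.4 = £6.3.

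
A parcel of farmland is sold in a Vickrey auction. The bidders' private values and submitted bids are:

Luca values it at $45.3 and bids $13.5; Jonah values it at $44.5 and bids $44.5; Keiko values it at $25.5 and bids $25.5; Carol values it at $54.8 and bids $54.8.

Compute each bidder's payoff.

Luca $0.0, Jonah $0.0, Keiko $0.0, Carol $10.3.

Ranking the bids: Carol $54.8, then Jonah $44.5, then Keiko $25.5, then Luca $13.5.
Carol has the top bid and wins; the price is the second-highest bid, $44.5.
Carol's payoff = $54.8 − $44.5 = $10.3. All other bidders lose, so their payoff is 0.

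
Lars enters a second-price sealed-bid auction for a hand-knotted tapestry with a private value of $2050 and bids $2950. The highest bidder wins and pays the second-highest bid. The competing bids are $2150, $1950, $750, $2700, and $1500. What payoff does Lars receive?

Payoff = -$650.

Highest competing bid: $2700.
Lars's bid $2950 is the highest overall, so Lars wins and pays the second-highest bid, $2700.
Payoff = value − price = $2050 − $2700 = -$650.
Overbidding won the item at a price above value — truthful bidding would have avoided this loss.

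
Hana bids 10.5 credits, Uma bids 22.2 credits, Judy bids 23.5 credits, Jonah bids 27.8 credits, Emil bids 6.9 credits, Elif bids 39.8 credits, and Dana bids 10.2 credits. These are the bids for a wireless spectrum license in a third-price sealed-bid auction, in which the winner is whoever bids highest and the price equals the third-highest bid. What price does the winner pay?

23.5 credits

Sorted high to low: Elif 39.8 credits, then Jonah 27.8 credits, then Judy 23.5 credits, then Uma 22.2 credits, then Hana 10.5 credits, then Dana 10.2 credits, then Emil 6.9 credits.
Elif is the highest bidder, so Elif wins.
Under the third-price rule, the price is the third-highest bid: 23.5 credits.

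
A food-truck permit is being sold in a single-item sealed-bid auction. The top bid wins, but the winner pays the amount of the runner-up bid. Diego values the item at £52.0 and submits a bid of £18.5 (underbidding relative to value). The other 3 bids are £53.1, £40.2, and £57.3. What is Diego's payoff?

£0.0

Highest competing bid: £57.3.
Diego's bid £18.5 is not the highest, so Diego loses, pays nothing, and earns zero payoff.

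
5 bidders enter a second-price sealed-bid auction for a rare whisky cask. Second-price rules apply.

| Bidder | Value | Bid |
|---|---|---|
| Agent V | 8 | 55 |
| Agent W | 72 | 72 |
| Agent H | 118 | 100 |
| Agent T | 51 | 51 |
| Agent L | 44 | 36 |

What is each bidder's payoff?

Agent V 0, Agent W 0, Agent H 46, Agent T 0, Agent L 0.

Sorted high to low: Agent H 100; Agent W 72; Agent V 55; Agent T 51; Agent L 36.
Agent H has the top bid and wins; the price is the second-highest bid, 72.
Agent H's payoff = 118 − 72 = 46. All other bidders lose, so their payoff is 0.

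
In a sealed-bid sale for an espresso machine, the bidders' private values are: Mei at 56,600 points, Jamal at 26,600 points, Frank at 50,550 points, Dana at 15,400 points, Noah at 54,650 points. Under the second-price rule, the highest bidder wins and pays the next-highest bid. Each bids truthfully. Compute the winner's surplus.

Sorted high to low: Mei 56,600 points, then Noah 54,650 points, then Frank 50,550 points, then Jamal 26,600 points, then Dana 15,400 points.
Mei wins with the top bid and pays the second-highest, 54,650 points.
Surplus = 56,600 points − 54,650 points = 1,950 points.

Surplus = 1,950 points.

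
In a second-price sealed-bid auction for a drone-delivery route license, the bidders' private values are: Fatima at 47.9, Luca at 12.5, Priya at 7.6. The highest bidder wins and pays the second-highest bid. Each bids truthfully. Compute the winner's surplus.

Ordered from highest: Fatima 47.9; Luca 12.5; Priya 7.6.
Fatima wins with the top bid and pays the second-highest, 12.5.
Surplus = 47.9 − 12.5 = 35.4.

Surplus = 35.4.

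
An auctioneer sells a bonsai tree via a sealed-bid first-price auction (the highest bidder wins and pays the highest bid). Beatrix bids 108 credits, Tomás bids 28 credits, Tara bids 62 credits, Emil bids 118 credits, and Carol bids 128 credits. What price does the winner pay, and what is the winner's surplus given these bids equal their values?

Ranking the bids: Carol 128 credits > Emil 118 credits > Beatrix 108 credits > Tara 62 credits > Tomás 28 credits.
Carol is the highest bidder, so Carol wins.
Under the first-price rule, the price is the highest bid: 128 credits.
Surplus = 128 credits − 128 credits = 0 credits.

The winner pays 128 credits for a surplus of 0 credits.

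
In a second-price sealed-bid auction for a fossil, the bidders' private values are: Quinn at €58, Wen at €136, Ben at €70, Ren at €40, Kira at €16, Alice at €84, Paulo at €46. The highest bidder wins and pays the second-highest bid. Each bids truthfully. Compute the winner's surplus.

Bids in descending order: Wen €136 > Alice €84 > Ben €70 > Quinn €58 > Paulo €46 > Ren €40 > Kira €16.
Wen wins with the top bid and pays the second-highest, €84.
Surplus = €136 − €84 = €52.

€52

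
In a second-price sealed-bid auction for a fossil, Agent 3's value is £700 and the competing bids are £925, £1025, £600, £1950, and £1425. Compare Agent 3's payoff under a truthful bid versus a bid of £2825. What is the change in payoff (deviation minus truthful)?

The highest competing bid is £1950.
Bidding truthfully at £700: the top bid is £1950 (a rival), so Agent 3 loses. Payoff = £0.
Bidding £2825: Agent 3 has the top bid, wins, and pays the second-highest bid £1950. Payoff = £700 − £1950 = -£1250.
Change = -£1250 − £0 = -£1250.
This is the dominant-strategy logic: truthful bidding weakly beats any alternative.

Payoff change: -£1250.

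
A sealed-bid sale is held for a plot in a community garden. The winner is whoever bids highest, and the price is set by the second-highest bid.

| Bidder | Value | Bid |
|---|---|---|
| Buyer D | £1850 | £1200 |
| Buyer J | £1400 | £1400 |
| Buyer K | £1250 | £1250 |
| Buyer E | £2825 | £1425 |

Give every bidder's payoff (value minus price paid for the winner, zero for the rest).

Payoffs: Buyer D £0, Buyer J £0, Buyer K £0, Buyer E £1425.

Ordered from highest: Buyer E £1425, then Buyer J £1400, then Buyer K £1250, then Buyer D £1200.
Buyer E has the top bid and wins; the price is the second-highest bid, £1400.
Buyer E's payoff = £2825 − £1400 = £1425. All other bidders lose, so their payoff is 0.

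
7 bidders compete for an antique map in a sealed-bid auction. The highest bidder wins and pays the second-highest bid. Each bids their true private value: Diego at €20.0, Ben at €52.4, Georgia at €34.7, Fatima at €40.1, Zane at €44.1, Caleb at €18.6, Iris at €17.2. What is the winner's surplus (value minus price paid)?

Ordered from highest: Ben €52.4; Zane €44.1; Fatima €40.1; Georgia €34.7; Diego €20.0; Caleb €18.6; Iris €17.2.
Ben wins with the top bid and pays the second-highest, €44.1.
Surplus = €52.4 − €44.1 = €8.3.

€8.3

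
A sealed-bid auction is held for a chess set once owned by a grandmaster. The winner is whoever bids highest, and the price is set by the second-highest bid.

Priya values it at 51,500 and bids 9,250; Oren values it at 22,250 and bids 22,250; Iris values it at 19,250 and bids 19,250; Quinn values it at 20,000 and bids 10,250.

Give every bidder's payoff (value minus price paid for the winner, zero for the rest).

Sorted high to low: Oren 22,250, then Iris 19,250, then Quinn 10,250, then Priya 9,250.
Oren has the top bid and wins; the price is the second-highest bid, 19,250.
Oren's payoff = 22,250 − 19,250 = 3,000. All other bidders lose, so their payoff is 0.

Priya 0, Oren 3,000, Iris 0, Quinn 0.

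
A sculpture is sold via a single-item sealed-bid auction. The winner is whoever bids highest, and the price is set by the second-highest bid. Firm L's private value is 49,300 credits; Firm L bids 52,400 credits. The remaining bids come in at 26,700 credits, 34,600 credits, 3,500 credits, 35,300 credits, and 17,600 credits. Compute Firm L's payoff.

14,000 credits

Highest competing bid: 35,300 credits.
Firm L's bid 52,400 credits is the highest overall, so Firm L wins and pays the second-highest bid, 35,300 credits.
Payoff = value − price = 49,300 credits − 35,300 credits = 14,000 credits.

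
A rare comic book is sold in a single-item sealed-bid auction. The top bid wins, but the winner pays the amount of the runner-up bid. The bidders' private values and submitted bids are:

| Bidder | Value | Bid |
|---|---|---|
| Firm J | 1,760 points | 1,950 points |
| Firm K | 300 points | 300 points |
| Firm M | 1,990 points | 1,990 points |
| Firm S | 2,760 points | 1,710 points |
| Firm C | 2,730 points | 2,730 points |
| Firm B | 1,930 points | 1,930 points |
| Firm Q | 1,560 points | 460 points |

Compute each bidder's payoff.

Payoffs: Firm J 0 points, Firm K 0 points, Firm M 0 points, Firm S 0 points, Firm C 740 points, Firm B 0 points, Firm Q 0 points.

Ranking the bids: Firm C 2,730 points > Firm M 1,990 points > Firm J 1,950 points > Firm B 1,930 points > Firm S 1,710 points > Firm Q 460 points > Firm K 300 points.
Firm C has the top bid and wins; the price is the second-highest bid, 1,990 points.
Firm C's payoff = 2,730 points − 1,990 points = 740 points. All other bidders lose, so their payoff is 0.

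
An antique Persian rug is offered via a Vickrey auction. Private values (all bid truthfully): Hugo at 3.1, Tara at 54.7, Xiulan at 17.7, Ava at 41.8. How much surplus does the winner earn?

Bids in descending order: Tara 54.7 > Ava 41.8 > Xiulan 17.7 > Hugo 3.1.
Tara wins with the top bid and pays the second-highest, 41.8.
Surplus = 54.7 − 41.8 = 12.9.

Winner's surplus: 12.9.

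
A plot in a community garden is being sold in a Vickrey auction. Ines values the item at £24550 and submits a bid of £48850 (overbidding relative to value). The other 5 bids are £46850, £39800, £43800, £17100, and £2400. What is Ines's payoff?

Highest competing bid: £46850.
Ines's bid £48850 is the highest overall, so Ines wins and pays the second-highest bid, £46850.
Payoff = value − price = £24550 − £46850 = -£22300.
Overbidding won the item at a price above value — truthful bidding would have avoided this loss.

-£22300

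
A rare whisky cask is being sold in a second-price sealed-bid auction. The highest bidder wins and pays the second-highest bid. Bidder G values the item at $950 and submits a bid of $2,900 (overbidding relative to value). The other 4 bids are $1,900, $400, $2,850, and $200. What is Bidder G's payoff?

Highest competing bid: $2,850.
Bidder G's bid $2,900 is the highest overall, so Bidder G wins and pays the second-highest bid, $2,850.
Payoff = value − price = $950 − $2,850 = -$1,900.
Overbidding won the item at a price above value — truthful bidding would have avoided this loss.

-$1,900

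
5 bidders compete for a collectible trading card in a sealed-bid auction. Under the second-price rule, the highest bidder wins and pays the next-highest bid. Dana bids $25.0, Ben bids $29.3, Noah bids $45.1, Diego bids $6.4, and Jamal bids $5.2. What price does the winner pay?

Bids in descending order: Noah $45.1, then Ben $29.3, then Dana $25.0, then Diego $6.4, then Jamal $5.2.
Noah has the highest bid, so Noah wins.
The second-highest bid is $29.3, so that is what Noah pays.

The winner pays $29.3.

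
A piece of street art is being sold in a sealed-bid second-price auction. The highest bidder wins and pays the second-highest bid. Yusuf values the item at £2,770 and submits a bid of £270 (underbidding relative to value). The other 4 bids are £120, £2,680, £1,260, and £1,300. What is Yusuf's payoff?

Highest competing bid: £2,680.
Yusuf's bid £270 is not the highest, so Yusuf loses, pays nothing, and earns zero payoff.

£0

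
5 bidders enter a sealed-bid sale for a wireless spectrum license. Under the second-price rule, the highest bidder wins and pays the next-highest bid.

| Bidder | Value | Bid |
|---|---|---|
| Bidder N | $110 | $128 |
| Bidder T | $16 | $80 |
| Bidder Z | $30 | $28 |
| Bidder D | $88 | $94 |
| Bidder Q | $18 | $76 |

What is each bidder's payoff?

Ordered from highest: Bidder N $128; Bidder D $94; Bidder T $80; Bidder Q $76; Bidder Z $28.
Bidder N has the top bid and wins; the price is the second-highest bid, $94.
Bidder N's payoff = $110 − $94 = $16. All other bidders lose, so their payoff is 0.

Bidder N $16, Bidder T $0, Bidder Z $0, Bidder D $0, Bidder Q $0.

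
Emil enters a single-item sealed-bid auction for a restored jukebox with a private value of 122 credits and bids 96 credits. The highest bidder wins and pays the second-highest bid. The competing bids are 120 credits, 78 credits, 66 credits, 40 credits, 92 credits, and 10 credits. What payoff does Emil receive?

Highest competing bid: 120 credits.
Emil's bid 96 credits is not the highest, so Emil loses, pays nothing, and earns zero payoff.

Payoff = 0 credits.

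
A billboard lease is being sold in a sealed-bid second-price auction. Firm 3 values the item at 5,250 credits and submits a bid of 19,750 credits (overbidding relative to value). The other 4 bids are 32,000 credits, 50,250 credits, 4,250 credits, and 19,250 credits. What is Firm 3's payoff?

Highest competing bid: 50,250 credits.
Firm 3's bid 19,750 credits is not the highest, so Firm 3 loses, pays nothing, and earns zero payoff.

The bidder's payoff: 0 credits.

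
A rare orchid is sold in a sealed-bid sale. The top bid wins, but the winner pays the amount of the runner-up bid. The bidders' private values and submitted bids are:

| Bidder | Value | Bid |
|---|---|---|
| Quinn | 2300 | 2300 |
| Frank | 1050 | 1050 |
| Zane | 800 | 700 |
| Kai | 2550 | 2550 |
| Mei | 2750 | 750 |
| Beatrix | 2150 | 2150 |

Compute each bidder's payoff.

Payoffs: Quinn 0, Frank 0, Zane 0, Kai 250, Mei 0, Beatrix 0.

Sorted high to low: Kai 2550; Quinn 2300; Beatrix 2150; Frank 1050; Mei 750; Zane 700.
Kai has the top bid and wins; the price is the second-highest bid, 2300.
Kai's payoff = 2550 − 2300 = 250. All other bidders lose, so their payoff is 0.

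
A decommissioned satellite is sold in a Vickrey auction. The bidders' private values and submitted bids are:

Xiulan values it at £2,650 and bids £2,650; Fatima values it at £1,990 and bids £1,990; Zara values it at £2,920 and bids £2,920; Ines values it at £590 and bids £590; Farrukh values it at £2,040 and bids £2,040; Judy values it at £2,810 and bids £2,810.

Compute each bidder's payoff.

Xiulan £0, Fatima £0, Zara £110, Ines £0, Farrukh £0, Judy £0.

Bids in descending order: Zara £2,920 > Judy £2,810 > Xiulan £2,650 > Farrukh £2,040 > Fatima £1,990 > Ines £590.
Zara has the top bid and wins; the price is the second-highest bid, £2,810.
Zara's payoff = £2,920 − £2,810 = £110. All other bidders lose, so their payoff is 0.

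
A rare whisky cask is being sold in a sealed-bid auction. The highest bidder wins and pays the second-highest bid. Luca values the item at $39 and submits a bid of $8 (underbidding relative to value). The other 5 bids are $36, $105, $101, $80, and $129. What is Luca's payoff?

Payoff = $0.

Highest competing bid: $129.
Luca's bid $8 is not the highest, so Luca loses, pays nothing, and earns zero payoff.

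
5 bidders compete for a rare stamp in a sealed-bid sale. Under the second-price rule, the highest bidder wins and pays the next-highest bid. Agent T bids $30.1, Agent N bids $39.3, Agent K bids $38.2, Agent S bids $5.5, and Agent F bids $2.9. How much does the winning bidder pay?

Bids in descending order: Agent N $39.3, then Agent K $38.2, then Agent T $30.1, then Agent S $5.5, then Agent F $2.9.
Agent N has the highest bid, so Agent N wins.
The second-highest bid is $38.2, so that is what Agent N pays.

$38.2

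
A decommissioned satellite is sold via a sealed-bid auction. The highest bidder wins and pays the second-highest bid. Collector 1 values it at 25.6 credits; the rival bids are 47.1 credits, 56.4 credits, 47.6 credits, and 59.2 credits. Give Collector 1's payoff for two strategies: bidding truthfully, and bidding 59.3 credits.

The highest competing bid is 59.2 credits.
Bidding truthfully at 25.6 credits: the top bid is 59.2 credits (a rival), so Collector 1 loses. Payoff = 0.0 credits.
Bidding 59.3 credits: Collector 1 has the top bid, wins, and pays the second-highest bid 59.2 credits. Payoff = 25.6 credits − 59.2 credits = -33.6 credits.
This is the dominant-strategy logic: truthful bidding weakly beats any alternative.

Truthful: 0.0 credits; alternative: -33.6 credits.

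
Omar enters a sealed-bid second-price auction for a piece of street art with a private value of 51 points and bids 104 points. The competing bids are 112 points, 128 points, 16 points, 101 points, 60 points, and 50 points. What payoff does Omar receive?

Payoff = 0 points.

Highest competing bid: 128 points.
Omar's bid 104 points is not the highest, so Omar loses, pays nothing, and earns zero payoff.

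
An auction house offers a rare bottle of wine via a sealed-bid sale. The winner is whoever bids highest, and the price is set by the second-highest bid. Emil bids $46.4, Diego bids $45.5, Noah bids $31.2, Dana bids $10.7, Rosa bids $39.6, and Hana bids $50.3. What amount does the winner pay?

$46.4

Bids in descending order: Hana $50.3, then Emil $46.4, then Diego $45.5, then Rosa $39.6, then Noah $31.2, then Dana $10.7.
Hana has the highest bid, so Hana wins.
The second-highest bid is $46.4, so that is what Hana pays.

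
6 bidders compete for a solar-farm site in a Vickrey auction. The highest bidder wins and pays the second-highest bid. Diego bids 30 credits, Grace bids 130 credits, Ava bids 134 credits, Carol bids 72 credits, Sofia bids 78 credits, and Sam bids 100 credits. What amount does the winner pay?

Price paid: 130 credits.

Sorted high to low: Ava 134 credits > Grace 130 credits > Sam 100 credits > Sofia 78 credits > Carol 72 credits > Diego 30 credits.
Ava has the highest bid, so Ava wins.
The second-highest bid is 130 credits, so that is what Ava pays.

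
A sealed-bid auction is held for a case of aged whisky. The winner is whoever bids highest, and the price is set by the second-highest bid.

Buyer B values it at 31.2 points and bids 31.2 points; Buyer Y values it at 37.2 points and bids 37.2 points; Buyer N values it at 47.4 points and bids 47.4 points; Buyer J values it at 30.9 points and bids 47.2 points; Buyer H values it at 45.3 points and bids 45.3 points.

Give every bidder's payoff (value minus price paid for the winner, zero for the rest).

Buyer B 0.0 points, Buyer Y 0.0 points, Buyer N 0.2 points, Buyer J 0.0 points, Buyer H 0.0 points.

Sorted high to low: Buyer N 47.4 points, then Buyer J 47.2 points, then Buyer H 45.3 points, then Buyer Y 37.2 points, then Buyer B 31.2 points.
Buyer N has the top bid and wins; the price is the second-highest bid, 47.2 points.
Buyer N's payoff = 47.4 points − 47.2 points = 0.2 points. All other bidders lose, so their payoff is 0.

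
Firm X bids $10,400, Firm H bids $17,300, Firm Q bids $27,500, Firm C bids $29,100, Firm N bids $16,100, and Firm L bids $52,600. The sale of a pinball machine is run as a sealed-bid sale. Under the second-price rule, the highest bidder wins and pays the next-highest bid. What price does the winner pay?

Sorted high to low: Firm L $52,600; Firm C $29,100; Firm Q $27,500; Firm H $17,300; Firm N $16,100; Firm X $10,400.
Firm L has the highest bid, so Firm L wins.
The second-highest bid is $29,100, so that is what Firm L pays.

The winner pays $29,100.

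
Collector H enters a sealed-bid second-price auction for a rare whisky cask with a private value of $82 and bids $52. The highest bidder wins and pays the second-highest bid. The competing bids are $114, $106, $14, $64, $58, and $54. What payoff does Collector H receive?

Collector H's payoff: $0.

Highest competing bid: $114.
Collector H's bid $52 is not the highest, so Collector H loses, pays nothing, and earns zero payoff.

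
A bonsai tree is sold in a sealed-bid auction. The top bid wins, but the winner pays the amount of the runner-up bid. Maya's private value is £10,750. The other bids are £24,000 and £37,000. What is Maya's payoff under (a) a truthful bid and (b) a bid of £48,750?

The highest competing bid is £37,000.
Bidding truthfully at £10,750: the top bid is £37,000 (a rival), so Maya loses. Payoff = £0.
Bidding £48,750: Maya has the top bid, wins, and pays the second-highest bid £37,000. Payoff = £10,750 − £37,000 = -£26,250.

(a) £0  (b) -£26,250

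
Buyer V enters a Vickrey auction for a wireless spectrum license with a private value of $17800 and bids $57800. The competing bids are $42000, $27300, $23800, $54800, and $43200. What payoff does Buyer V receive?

Buyer V's payoff: -$37000.

Highest competing bid: $54800.
Buyer V's bid $57800 is the highest overall, so Buyer V wins and pays the second-highest bid, $54800.
Payoff = value − price = $17800 − $54800 = -$37000.
Overbidding won the item at a price above value — truthful bidding would have avoided this loss.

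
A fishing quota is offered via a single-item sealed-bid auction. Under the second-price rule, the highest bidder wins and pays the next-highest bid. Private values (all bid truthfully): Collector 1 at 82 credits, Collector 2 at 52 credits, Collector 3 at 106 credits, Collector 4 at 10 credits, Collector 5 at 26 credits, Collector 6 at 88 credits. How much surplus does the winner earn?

Ranking the bids: Collector 3 106 credits; Collector 6 88 credits; Collector 1 82 credits; Collector 2 52 credits; Collector 5 26 credits; Collector 4 10 credits.
Collector 3 wins with the top bid and pays the second-highest, 88 credits.
Surplus = 106 credits − 88 credits = 18 credits.

Surplus = 18 credits.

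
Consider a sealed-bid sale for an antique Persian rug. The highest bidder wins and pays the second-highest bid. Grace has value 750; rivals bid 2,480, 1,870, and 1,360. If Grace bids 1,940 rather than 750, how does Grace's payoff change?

Change in payoff: 0.

The highest competing bid is 2,480.
Bidding truthfully at 750: the top bid is 2,480 (a rival), so Grace loses. Payoff = 0.
Bidding 1,940: the top bid is 2,480 (a rival), so Grace loses. Payoff = 0.
Change = 0 − 0 = 0.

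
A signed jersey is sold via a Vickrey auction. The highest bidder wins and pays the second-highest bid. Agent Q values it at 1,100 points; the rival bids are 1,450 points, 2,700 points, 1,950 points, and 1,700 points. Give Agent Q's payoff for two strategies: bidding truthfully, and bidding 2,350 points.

The highest competing bid is 2,700 points.
Bidding truthfully at 1,100 points: the top bid is 2,700 points (a rival), so Agent Q loses. Payoff = 0 points.
Bidding 2,350 points: the top bid is 2,700 points (a rival), so Agent Q loses. Payoff = 0 points.

Truthful: 0 points; alternative: 0 points.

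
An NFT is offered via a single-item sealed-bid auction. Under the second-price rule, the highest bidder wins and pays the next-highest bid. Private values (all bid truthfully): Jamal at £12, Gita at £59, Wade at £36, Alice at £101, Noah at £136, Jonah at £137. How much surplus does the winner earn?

Surplus = £1.

Bids in descending order: Jonah £137; Noah £136; Alice £101; Gita £59; Wade £36; Jamal £12.
Jonah wins with the top bid and pays the second-highest, £136.
Surplus = £137 − £136 = £1.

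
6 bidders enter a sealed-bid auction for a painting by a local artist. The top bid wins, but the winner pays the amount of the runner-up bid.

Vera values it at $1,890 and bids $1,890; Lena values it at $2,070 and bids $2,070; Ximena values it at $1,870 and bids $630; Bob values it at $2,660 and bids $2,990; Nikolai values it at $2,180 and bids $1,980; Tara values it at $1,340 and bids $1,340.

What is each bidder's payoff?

Ordered from highest: Bob $2,990, then Lena $2,070, then Nikolai $1,980, then Vera $1,890, then Tara $1,340, then Ximena $630.
Bob has the top bid and wins; the price is the second-highest bid, $2,070.
Bob's payoff = $2,660 − $2,070 = $590. All other bidders lose, so their payoff is 0.

Vera $0, Lena $0, Ximena $0, Bob $590, Nikolai $0, Tara $0.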